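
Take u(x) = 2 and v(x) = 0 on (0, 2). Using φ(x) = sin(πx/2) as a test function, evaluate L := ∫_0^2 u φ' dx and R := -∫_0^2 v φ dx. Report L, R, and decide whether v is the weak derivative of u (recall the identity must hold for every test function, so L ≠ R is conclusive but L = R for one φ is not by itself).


LHS = 0, RHS = 0. Yes, v = u' weakly.

u(x) = 2, classical derivative u'(x) = 0.
φ(x) = sin(πx/2), so φ'(x) = π*cos(π*x/2)/2.
Note φ(0) = φ(2) = 0, so the boundary term u·φ vanishes.
LHS = ∫_0^2 u(x) φ'(x) dx = ∫_0^2 (π*cos(π*x/2)) dx. Term by term:
  ∫_0^2 π*cos(π*x/2) dx = 0.
So LHS = 0.
∫_0^2 v(x) φ(x) dx = ∫_0^2 (0) dx. Term by term:
  ∫_0^2 0 dx = 0.
So RHS = -∫_0^2 v(x) φ(x) dx = 0.
LHS = RHS, so the identity holds for this test φ.
Moreover u is smooth here and v(x) = u'(x) = 0 pointwise, so the identity holds for every test function. Hence v is the weak derivative of u.


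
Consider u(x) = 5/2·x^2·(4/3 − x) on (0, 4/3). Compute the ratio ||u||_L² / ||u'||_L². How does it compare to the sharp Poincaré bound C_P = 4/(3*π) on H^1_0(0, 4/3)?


||u||_L² / ||u'||_L² = 2*sqrt(14)/21 < C_P = 4/(3*π).

u(x) = 5/2·x^2·(4/3 − x), so u'(x) = 5*x*(8 - 9*x)/6.
u(x) = 5/2·x^2·(4/3 − x) vanishes at x = 0 and x = 4/3, so u ∈ H^1_0(0, 4/3). Differentiate via the product rule and integrate the resulting polynomials term by term.
  ∫_0^4/3 u² dx = ∫_0^4/3 (25*x^6/4 - 50*x^5/3 + 100*x^4/9) dx. Term by term:
    ∫_0^4/3 25*x^6/4 dx = 102400/15309;  ∫_0^4/3 -50*x^5/3 dx = -102400/6561;  ∫_0^4/3 100*x^4/9 dx = 20480/2187.
  Sum: 102400/15309 − 102400/6561 + 20480/2187 = 20480/45927.
  ∫_0^4/3 (u')² dx = ∫_0^4/3 (225*x^4/4 - 100*x^3 + 400*x^2/9) dx. Term by term:
    ∫_0^4/3 225*x^4/4 dx = 1280/27;  ∫_0^4/3 -100*x^3 dx = -6400/81;  ∫_0^4/3 400*x^2/9 dx = 25600/729.
  Sum: 1280/27 − 6400/81 + 25600/729 = 2560/729.
∫_0^4/3 u² dx = 20480/45927, so ||u||_L² = 64*sqrt(35)/567.
∫_0^4/3 (u')² dx = 2560/729, so ||u'||_L² = 16*sqrt(10)/27.
Ratio ||u||_L² / ||u'||_L² = 2*sqrt(14)/21.
Sharp Poincaré constant on H^1_0(0, 4/3) is C_P = L/π = 4/(3*π), achieved by sin(3*π/4·x).
A polynomial bump cannot attain the sharp Poincaré constant (only the first sine eigenfunction does), so the ratio is strictly less than C_P, consistent with ||u||_L² ≤ C_P ||u'||_L².


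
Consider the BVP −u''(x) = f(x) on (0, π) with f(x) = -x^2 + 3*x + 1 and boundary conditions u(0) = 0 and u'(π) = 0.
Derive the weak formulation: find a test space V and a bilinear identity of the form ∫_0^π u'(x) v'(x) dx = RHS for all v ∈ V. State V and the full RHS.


V = {v ∈ H^1(0, π) : v(0) = 0} (test functions vanish at x = 0 where u is specified); weak form: ∫_0^π u'v' dx = ∫_0^π (-x^2 + 3*x + 1) v dx for all v ∈ V.

Multiply both sides by a test function v and integrate from 0 to π:
  ∫_0^π −u''(x) v(x) dx = ∫_0^π f(x) v(x) dx.
Integrate the LHS by parts once:
  ∫_0^π −u'' v dx = −[u'(x) v(x)]_0^π + ∫_0^π u'(x) v'(x) dx.
Thus ∫_0^π u'(x) v'(x) dx = ∫_0^π f(x) v(x) dx + [u'(x) v(x)]_0^π.
Choose V so that boundary terms are either known or forced to vanish.
Mixed BC: u(0) = 0 (Dirichlet) and u'(π) = 0 (Neumann). Define V = {v ∈ H^1(0, π) : v(0) = 0}. Then [u' v]_0^π = u'(π)·v(π) − u'(0)·0 = 0.
Weak formulation: find u (satisfying any essential BC) such that ∫_0^π u'(x) v'(x) dx = ∫_0^π f v dx for all v ∈ V (Dirichlet at 0 absorbed into V; the Neumann datum at x = π is zero, so no boundary term remains).
Substituting f(x) = -x^2 + 3*x + 1, the right-hand side is ∫_0^π (-x^2 + 3*x + 1) v dx.


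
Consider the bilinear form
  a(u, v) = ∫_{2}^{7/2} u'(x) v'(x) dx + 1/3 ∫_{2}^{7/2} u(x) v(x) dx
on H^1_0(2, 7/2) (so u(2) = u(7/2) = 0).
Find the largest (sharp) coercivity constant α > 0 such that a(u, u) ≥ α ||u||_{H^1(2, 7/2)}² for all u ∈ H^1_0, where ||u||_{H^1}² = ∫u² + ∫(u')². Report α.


α = (3 + 4*π^2)/(9 + 4*π^2)

Coercivity of a(·,·) on H^1_0(2, 7/2) means a(u, u) ≥ α ||u||_{H^1}² for every u ∈ H^1_0.
The interval has length L = 3/2, and Poincaré/coercivity depend only on L. Here a(u, u) = ∫(u')² + (1/3)·∫u².
Here 0 < c = 1/3 < 1. The condition a(u,u) ≥ α||u||_{H^1}² reads (1−α)∫(u')² ≥ (α−c)∫u². Any admissible α is ≤ 1 (rapidly oscillating u have ∫u²/∫(u')² → 0), and α = 1 would force 0 ≥ (1−c)∫u², impossible since c < 1; so 1−α > 0. By the sharp Poincaré inequality on H^1_0 of an interval of length L, ∫(u')² ≥ (π/L)²∫u² with equality for the first sine mode sin(π(x−x₀)/L) (x₀ the left endpoint), so the inequality holds for all u iff (1−α)(π/L)² ≥ α − c, i.e. α ≤ ((π/L)² + c)/((π/L)² + 1) = (1 + c(L/π)²)/(1 + (L/π)²). With (π/L)² = 4*π^2/9 and c = 1/3, the largest admissible constant is α = ((π/L)² + c)/((π/L)² + 1).
Simplifying, α = (3 + 4*π^2)/(9 + 4*π^2).


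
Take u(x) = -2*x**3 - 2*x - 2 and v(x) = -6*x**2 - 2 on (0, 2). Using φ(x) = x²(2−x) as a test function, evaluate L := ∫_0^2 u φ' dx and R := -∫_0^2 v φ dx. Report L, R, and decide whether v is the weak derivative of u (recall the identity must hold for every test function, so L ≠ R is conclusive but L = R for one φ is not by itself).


LHS = 232/15, RHS = 232/15. Yes, v = u' weakly.

u(x) = -2*x**3 - 2*x - 2, classical derivative u'(x) = -6*x**2 - 2.
φ(x) = x²(2−x), so φ'(x) = x*(4 - 3*x).
Note φ(0) = φ(2) = 0, so the boundary term u·φ vanishes.
LHS = ∫_0^2 u(x) φ'(x) dx = ∫_0^2 (6*x^5 - 8*x^4 + 6*x^3 - 2*x^2 - 8*x) dx. Term by term:
  ∫_0^2 6*x^5 dx = 64;  ∫_0^2 -8*x^4 dx = -256/5;  ∫_0^2 6*x^3 dx = 24;
  ∫_0^2 -2*x^2 dx = -16/3;  ∫_0^2 -8*x dx = -16.
Sum: 64 − 256/5 + 24 − 16/3 − 16 = 232/15.
So LHS = 232/15.
∫_0^2 v(x) φ(x) dx = ∫_0^2 (6*x^5 - 12*x^4 + 2*x^3 - 4*x^2) dx. Term by term:
  ∫_0^2 6*x^5 dx = 64;  ∫_0^2 -12*x^4 dx = -384/5;  ∫_0^2 2*x^3 dx = 8;
  ∫_0^2 -4*x^2 dx = -32/3.
Sum: 64 − 384/5 + 8 − 32/3 = -232/15.
So RHS = -∫_0^2 v(x) φ(x) dx = 232/15.
LHS = RHS, so the identity holds for this test φ.
Moreover u is smooth here and v(x) = u'(x) = -6*x**2 - 2 pointwise, so the identity holds for every test function. Hence v is the weak derivative of u.


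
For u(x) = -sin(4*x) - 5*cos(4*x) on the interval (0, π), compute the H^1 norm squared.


||u||_{H^1(0,π)}^2 = 221*π

u'(x) = 20*sin(4*x) - 4*cos(4*x).
Expand u² and (u')² and integrate term by term on (0, π), using: for integers n ≥ 1, ∫_0^π sin²(nx) dx = ∫_0^π cos²(nx) dx = π/2; for n ≠ n', ∫_0^π sin(nx)sin(n'x) dx = ∫_0^π cos(nx)cos(n'x) dx = 0; and by product-to-sum, ∫_0^π sin(nx)cos(n'x) dx = ½∫_0^π [sin((n+n')x) + sin((n−n')x)] dx, which is 0 when n+n' is even and 2n/(n²−n'²) when n+n' is odd (it need not vanish on (0, π)).
  u² squared terms: (-1)²·∫sin(4x)² dx = 1·π/2 = π/2;  (-5)²·∫cos(4x)² dx = 25·π/2 = 25*π/2.
  u² cross terms: 2·(-1)·(-5)·∫sin(4x)·cos(4x) dx = 10·(0) = 0.
  So ∫_0^π u² dx = π/2 + 25*π/2 + 0 = 13*π.
  (u')² squared terms: (-4)²·∫cos(4x)² dx = 16·π/2 = 8*π;  (20)²·∫sin(4x)² dx = 400·π/2 = 200*π.
  (u')² cross terms: 2·(-4)·(20)·∫cos(4x)·sin(4x) dx = -160·(0) = 0.
  So ∫_0^π (u')² dx = 8*π + 200*π + 0 = 208*π.
||u||_{H^1}^2 = (13*π) + (208*π) = 221*π.


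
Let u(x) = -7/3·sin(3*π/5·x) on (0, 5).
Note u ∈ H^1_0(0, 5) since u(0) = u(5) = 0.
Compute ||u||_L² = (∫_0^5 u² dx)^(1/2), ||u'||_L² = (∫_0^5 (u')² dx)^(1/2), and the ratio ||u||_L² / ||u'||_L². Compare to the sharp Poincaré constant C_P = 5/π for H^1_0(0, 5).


||u||_L² / ||u'||_L² = 5/(3*π) < C_P = 5/π.

u(x) = -7/3·sin(3*π/5·x), so u'(x) = -7*π*cos(3*π*x/5)/5.
Writing u(x) = A·sin(kπx/L) with A = -7/3 and k = 3, use ∫_0^L sin²(kπx/L) dx = L/2 and ∫_0^L cos²(kπx/L) dx = L/2.
u² = 49/9·sin²(3*π/5·x) and (u')² = 49*π^2/25·cos²(3*π/5·x), and each of sin², cos² integrates to L/2 = 5/2 over (0, 5).
∫_0^5 u² dx = 245/18, so ||u||_L² = 7*sqrt(10)/6.
∫_0^5 (u')² dx = 49*π^2/10, so ||u'||_L² = 7*sqrt(10)*π/10.
Ratio ||u||_L² / ||u'||_L² = 5/(3*π).
Sharp Poincaré constant on H^1_0(0, 5) is C_P = L/π = 5/π, achieved by sin(π/5·x).
This is the k = 3 harmonic; the ratio L/(kπ) is strictly less than C_P = L/π, consistent with the sharp inequality ||u||_L² ≤ C_P ||u'||_L².


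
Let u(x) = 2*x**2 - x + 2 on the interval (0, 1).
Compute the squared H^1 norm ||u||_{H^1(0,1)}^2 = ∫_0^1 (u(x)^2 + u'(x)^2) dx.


||u||_{H^1}^2 = 107/15

The H^1 norm (squared) on an interval (0, L) is
  ||u||_{H^1}^2 = ∫_0^L u(x)^2 dx + ∫_0^L u'(x)^2 dx.
Compute u'(x) = 4*x - 1.
Then u(x)^2 = 4*x**4 - 4*x**3 + 9*x**2 - 4*x + 4 and u'(x)^2 = 16*x**2 - 8*x + 1.
Integrate each monomial from 0 to 1 using ∫_0^1 c·x^n dx = c·1^(n+1)/(n+1):
  ∫_0^1 u(x)^2 dx = ∫_0^1 (4*x^4 - 4*x^3 + 9*x^2 - 4*x + 4) dx. Term by term:
    ∫_0^1 4*x^4 dx = 4/5;  ∫_0^1 -4*x^3 dx = -1;  ∫_0^1 9*x^2 dx = 3;
    ∫_0^1 -4*x dx = -2;  ∫_0^1 4 dx = 4.
  Sum: 4/5 − 1 + 3 − 2 + 4 = 24/5.
  ∫_0^1 u'(x)^2 dx = ∫_0^1 (16*x^2 - 8*x + 1) dx. Term by term:
    ∫_0^1 16*x^2 dx = 16/3;  ∫_0^1 -8*x dx = -4;  ∫_0^1 1 dx = 1.
  Sum: 16/3 − 4 + 1 = 7/3.
Adding: ||u||_{H^1}^2 = 24/5 + 7/3 = 107/15.


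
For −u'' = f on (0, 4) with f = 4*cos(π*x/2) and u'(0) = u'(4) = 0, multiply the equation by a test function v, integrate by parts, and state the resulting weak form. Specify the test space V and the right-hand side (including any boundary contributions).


V = H^1(0, 4) (no boundary constraint on v; u is determined up to an additive constant); weak form: ∫_0^4 u'v' dx = ∫_0^4 (4*cos(π*x/2)) v dx for all v ∈ V.

Multiply both sides by a test function v and integrate from 0 to 4:
  ∫_0^4 −u''(x) v(x) dx = ∫_0^4 f(x) v(x) dx.
Integrate the LHS by parts once:
  ∫_0^4 −u'' v dx = −[u'(x) v(x)]_0^4 + ∫_0^4 u'(x) v'(x) dx.
Thus ∫_0^4 u'(x) v'(x) dx = ∫_0^4 f(x) v(x) dx + [u'(x) v(x)]_0^4.
Choose V so that boundary terms are either known or forced to vanish.
u has homogeneous Neumann: u'(0) = u'(4) = 0. So [u' v]_0^4 = 0·v(4) − 0·v(0) = 0 for any v; take V = H^1(0, 4).
Weak formulation: find u (satisfying any essential BC) such that ∫_0^4 u'(x) v'(x) dx = ∫_0^4 f v dx for all v ∈ V (homogeneous Neumann, so boundary terms vanish).
Substituting f(x) = 4*cos(π*x/2), the right-hand side is ∫_0^4 (4*cos(π*x/2)) v dx.
Compatibility check (pure Neumann): taking v ≡ 1 ∈ V gives 0 = ∫_0^4 f dx + (0) − (0), i.e. ∫_0^4 f dx must equal u'(0) − u'(4) = 0. Indeed ∫_0^4 (4*cos(π*x/2)) dx = 0, so the data are compatible. The solution is then unique only up to an additive constant (fix it e.g. by requiring ∫_0^4 u dx = 0).


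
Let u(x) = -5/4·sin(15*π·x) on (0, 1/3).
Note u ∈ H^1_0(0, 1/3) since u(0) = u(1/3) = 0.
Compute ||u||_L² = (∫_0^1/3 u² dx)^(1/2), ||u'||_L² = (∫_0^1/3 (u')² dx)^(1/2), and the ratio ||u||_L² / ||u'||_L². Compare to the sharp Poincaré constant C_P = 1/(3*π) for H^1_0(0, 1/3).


||u||_L² / ||u'||_L² = 1/(15*π) < C_P = 1/(3*π).

u(x) = -5/4·sin(15*π·x), so u'(x) = -75*π*cos(15*π*x)/4.
Writing u(x) = A·sin(kπx/L) with A = -5/4 and k = 5, use ∫_0^L sin²(kπx/L) dx = L/2 and ∫_0^L cos²(kπx/L) dx = L/2.
u² = 25/16·sin²(15*π·x) and (u')² = 5625*π^2/16·cos²(15*π·x), and each of sin², cos² integrates to L/2 = 1/6 over (0, 1/3).
∫_0^1/3 u² dx = 25/96, so ||u||_L² = 5*sqrt(6)/24.
∫_0^1/3 (u')² dx = 1875*π^2/32, so ||u'||_L² = 25*sqrt(6)*π/8.
Ratio ||u||_L² / ||u'||_L² = 1/(15*π).
Sharp Poincaré constant on H^1_0(0, 1/3) is C_P = L/π = 1/(3*π), achieved by sin(3*π·x).
This is the k = 5 harmonic; the ratio L/(kπ) is strictly less than C_P = L/π, consistent with the sharp inequality ||u||_L² ≤ C_P ||u'||_L².


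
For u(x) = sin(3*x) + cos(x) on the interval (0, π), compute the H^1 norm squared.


||u||_{H^1(0,π)}^2 = 6*π

u'(x) = -sin(x) + 3*cos(3*x).
Expand u² and (u')² and integrate term by term on (0, π), using: for integers n ≥ 1, ∫_0^π sin²(nx) dx = ∫_0^π cos²(nx) dx = π/2; for n ≠ n', ∫_0^π sin(nx)sin(n'x) dx = ∫_0^π cos(nx)cos(n'x) dx = 0; and by product-to-sum, ∫_0^π sin(nx)cos(n'x) dx = ½∫_0^π [sin((n+n')x) + sin((n−n')x)] dx, which is 0 when n+n' is even and 2n/(n²−n'²) when n+n' is odd (it need not vanish on (0, π)).
  u² squared terms: (1)²·∫cos(x)² dx = 1·π/2 = π/2;  (1)²·∫sin(3x)² dx = 1·π/2 = π/2.
  u² cross terms: 2·(1)·(1)·∫cos(x)·sin(3x) dx = 2·(0) = 0.
  So ∫_0^π u² dx = π/2 + π/2 + 0 = π.
  (u')² squared terms: (-1)²·∫sin(x)² dx = 1·π/2 = π/2;  (3)²·∫cos(3x)² dx = 9·π/2 = 9*π/2.
  (u')² cross terms: 2·(-1)·(3)·∫sin(x)·cos(3x) dx = -6·(0) = 0.
  So ∫_0^π (u')² dx = π/2 + 9*π/2 + 0 = 5*π.
||u||_{H^1}^2 = (π) + (5*π) = 6*π.


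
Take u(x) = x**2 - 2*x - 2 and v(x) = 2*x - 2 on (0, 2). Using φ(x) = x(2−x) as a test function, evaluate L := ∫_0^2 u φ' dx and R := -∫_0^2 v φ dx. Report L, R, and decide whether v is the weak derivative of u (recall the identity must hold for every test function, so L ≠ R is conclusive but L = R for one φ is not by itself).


LHS = 0, RHS = 0. Yes, v = u' weakly.

u(x) = x**2 - 2*x - 2, classical derivative u'(x) = 2*x - 2.
φ(x) = x(2−x), so φ'(x) = 2 - 2*x.
Note φ(0) = φ(2) = 0, so the boundary term u·φ vanishes.
LHS = ∫_0^2 u(x) φ'(x) dx = ∫_0^2 (-2*x^3 + 6*x^2 - 4) dx. Term by term:
  ∫_0^2 -2*x^3 dx = -8;  ∫_0^2 6*x^2 dx = 16;  ∫_0^2 -4 dx = -8.
Sum: -8 + 16 − 8 = 0.
So LHS = 0.
∫_0^2 v(x) φ(x) dx = ∫_0^2 (-2*x^3 + 6*x^2 - 4*x) dx. Term by term:
  ∫_0^2 -2*x^3 dx = -8;  ∫_0^2 6*x^2 dx = 16;  ∫_0^2 -4*x dx = -8.
Sum: -8 + 16 − 8 = 0.
So RHS = -∫_0^2 v(x) φ(x) dx = 0.
LHS = RHS, so the identity holds for this test φ.
Moreover u is smooth here and v(x) = u'(x) = 2*x - 2 pointwise, so the identity holds for every test function. Hence v is the weak derivative of u.


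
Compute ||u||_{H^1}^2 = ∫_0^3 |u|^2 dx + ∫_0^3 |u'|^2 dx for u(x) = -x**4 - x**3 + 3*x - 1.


||u||_{H^1}^2 = 309261/28

The H^1 norm (squared) on an interval (0, L) is
  ||u||_{H^1}^2 = ∫_0^L u(x)^2 dx + ∫_0^L u'(x)^2 dx.
Compute u'(x) = -4*x**3 - 3*x**2 + 3.
Then u(x)^2 = x**8 + 2*x**7 + x**6 - 6*x**5 - 4*x**4 + 2*x**3 + 9*x**2 - 6*x + 1 and u'(x)^2 = 16*x**6 + 24*x**5 + 9*x**4 - 24*x**3 - 18*x**2 + 9.
Integrate each monomial from 0 to 3 using ∫_0^3 c·x^n dx = c·3^(n+1)/(n+1):
  ∫_0^3 u(x)^2 dx = ∫_0^3 (x^8 + 2*x^7 + x^6 - 6*x^5 - 4*x^4 + 2*x^3 + 9*x^2 - 6*x + 1) dx. Term by term:
    ∫_0^3 x^8 dx = 2187;  ∫_0^3 2*x^7 dx = 6561/4;  ∫_0^3 x^6 dx = 2187/7;
    ∫_0^3 -6*x^5 dx = -729;  ∫_0^3 -4*x^4 dx = -972/5;  ∫_0^3 2*x^3 dx = 81/2;
    ∫_0^3 9*x^2 dx = 81;  ∫_0^3 -6*x dx = -27;  ∫_0^3 1 dx = 3.
  Sum: 2187 + 6561/4 + 2187/7 − 729 − 972/5 + 81/2 + 81 − 27 + 3 = 463929/140.
  ∫_0^3 u'(x)^2 dx = ∫_0^3 (16*x^6 + 24*x^5 + 9*x^4 - 24*x^3 - 18*x^2 + 9) dx. Term by term:
    ∫_0^3 16*x^6 dx = 34992/7;  ∫_0^3 24*x^5 dx = 2916;  ∫_0^3 9*x^4 dx = 2187/5;
    ∫_0^3 -24*x^3 dx = -486;  ∫_0^3 -18*x^2 dx = -162;  ∫_0^3 9 dx = 27.
  Sum: 34992/7 + 2916 + 2187/5 − 486 − 162 + 27 = 270594/35.
Adding: ||u||_{H^1}^2 = 463929/140 + 270594/35 = 309261/28.


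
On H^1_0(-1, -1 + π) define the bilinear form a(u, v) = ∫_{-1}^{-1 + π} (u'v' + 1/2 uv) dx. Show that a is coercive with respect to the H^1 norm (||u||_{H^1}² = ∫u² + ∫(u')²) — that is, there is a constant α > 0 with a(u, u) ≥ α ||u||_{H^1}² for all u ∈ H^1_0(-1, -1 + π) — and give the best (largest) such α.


α = 3/4

Coercivity of a(·,·) on H^1_0(-1, -1 + π) means a(u, u) ≥ α ||u||_{H^1}² for every u ∈ H^1_0.
The interval has length L = π, and Poincaré/coercivity depend only on L. Here a(u, u) = ∫(u')² + (1/2)·∫u².
Here 0 < c = 1/2 < 1. The condition a(u,u) ≥ α||u||_{H^1}² reads (1−α)∫(u')² ≥ (α−c)∫u². Any admissible α is ≤ 1 (rapidly oscillating u have ∫u²/∫(u')² → 0), and α = 1 would force 0 ≥ (1−c)∫u², impossible since c < 1; so 1−α > 0. By the sharp Poincaré inequality on H^1_0 of an interval of length L, ∫(u')² ≥ (π/L)²∫u² with equality for the first sine mode sin(π(x−x₀)/L) (x₀ the left endpoint), so the inequality holds for all u iff (1−α)(π/L)² ≥ α − c, i.e. α ≤ ((π/L)² + c)/((π/L)² + 1) = (1 + c(L/π)²)/(1 + (L/π)²). With (π/L)² = 1 and c = 1/2, the largest admissible constant is α = ((π/L)² + c)/((π/L)² + 1).
Simplifying, α = 3/4.


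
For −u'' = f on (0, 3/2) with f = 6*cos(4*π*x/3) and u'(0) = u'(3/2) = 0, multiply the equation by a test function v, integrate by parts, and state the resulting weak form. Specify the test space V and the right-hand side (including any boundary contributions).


V = H^1(0, 3/2) (no boundary constraint on v; u is determined up to an additive constant); weak form: ∫_0^3/2 u'v' dx = ∫_0^3/2 (6*cos(4*π*x/3)) v dx for all v ∈ V.

Multiply both sides by a test function v and integrate from 0 to 3/2:
  ∫_0^3/2 −u''(x) v(x) dx = ∫_0^3/2 f(x) v(x) dx.
Integrate the LHS by parts once:
  ∫_0^3/2 −u'' v dx = −[u'(x) v(x)]_0^3/2 + ∫_0^3/2 u'(x) v'(x) dx.
Thus ∫_0^3/2 u'(x) v'(x) dx = ∫_0^3/2 f(x) v(x) dx + [u'(x) v(x)]_0^3/2.
Choose V so that boundary terms are either known or forced to vanish.
u has homogeneous Neumann: u'(0) = u'(3/2) = 0. So [u' v]_0^3/2 = 0·v(3/2) − 0·v(0) = 0 for any v; take V = H^1(0, 3/2).
Weak formulation: find u (satisfying any essential BC) such that ∫_0^3/2 u'(x) v'(x) dx = ∫_0^3/2 f v dx for all v ∈ V (homogeneous Neumann, so boundary terms vanish).
Substituting f(x) = 6*cos(4*π*x/3), the right-hand side is ∫_0^3/2 (6*cos(4*π*x/3)) v dx.
Compatibility check (pure Neumann): taking v ≡ 1 ∈ V gives 0 = ∫_0^3/2 f dx + (0) − (0), i.e. ∫_0^3/2 f dx must equal u'(0) − u'(3/2) = 0. Indeed ∫_0^3/2 (6*cos(4*π*x/3)) dx = 0, so the data are compatible. The solution is then unique only up to an additive constant (fix it e.g. by requiring ∫_0^3/2 u dx = 0).


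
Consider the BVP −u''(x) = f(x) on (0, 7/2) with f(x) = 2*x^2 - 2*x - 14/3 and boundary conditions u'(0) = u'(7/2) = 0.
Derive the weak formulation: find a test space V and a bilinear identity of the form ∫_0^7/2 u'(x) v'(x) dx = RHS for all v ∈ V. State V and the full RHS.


V = H^1(0, 7/2) (no boundary constraint on v; u is determined up to an additive constant); weak form: ∫_0^7/2 u'v' dx = ∫_0^7/2 (2*x^2 - 2*x - 14/3) v dx for all v ∈ V.

Multiply both sides by a test function v and integrate from 0 to 7/2:
  ∫_0^7/2 −u''(x) v(x) dx = ∫_0^7/2 f(x) v(x) dx.
Integrate the LHS by parts once:
  ∫_0^7/2 −u'' v dx = −[u'(x) v(x)]_0^7/2 + ∫_0^7/2 u'(x) v'(x) dx.
Thus ∫_0^7/2 u'(x) v'(x) dx = ∫_0^7/2 f(x) v(x) dx + [u'(x) v(x)]_0^7/2.
Choose V so that boundary terms are either known or forced to vanish.
u has homogeneous Neumann: u'(0) = u'(7/2) = 0. So [u' v]_0^7/2 = 0·v(7/2) − 0·v(0) = 0 for any v; take V = H^1(0, 7/2).
Weak formulation: find u (satisfying any essential BC) such that ∫_0^7/2 u'(x) v'(x) dx = ∫_0^7/2 f v dx for all v ∈ V (homogeneous Neumann, so boundary terms vanish).
Substituting f(x) = 2*x^2 - 2*x - 14/3, the right-hand side is ∫_0^7/2 (2*x^2 - 2*x - 14/3) v dx.
Compatibility check (pure Neumann): taking v ≡ 1 ∈ V gives 0 = ∫_0^7/2 f dx + (0) − (0), i.e. ∫_0^7/2 f dx must equal u'(0) − u'(7/2) = 0. Indeed ∫_0^7/2 (2*x^2 - 2*x - 14/3) dx = 0, so the data are compatible. The solution is then unique only up to an additive constant (fix it e.g. by requiring ∫_0^7/2 u dx = 0).


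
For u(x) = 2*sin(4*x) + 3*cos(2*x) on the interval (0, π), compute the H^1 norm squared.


||u||_{H^1(0,π)}^2 = 113*π/2

u'(x) = -6*sin(2*x) + 8*cos(4*x).
Expand u² and (u')² and integrate term by term on (0, π), using: for integers n ≥ 1, ∫_0^π sin²(nx) dx = ∫_0^π cos²(nx) dx = π/2; for n ≠ n', ∫_0^π sin(nx)sin(n'x) dx = ∫_0^π cos(nx)cos(n'x) dx = 0; and by product-to-sum, ∫_0^π sin(nx)cos(n'x) dx = ½∫_0^π [sin((n+n')x) + sin((n−n')x)] dx, which is 0 when n+n' is even and 2n/(n²−n'²) when n+n' is odd (it need not vanish on (0, π)).
  u² squared terms: (2)²·∫sin(4x)² dx = 4·π/2 = 2*π;  (3)²·∫cos(2x)² dx = 9·π/2 = 9*π/2.
  u² cross terms: 2·(2)·(3)·∫sin(4x)·cos(2x) dx = 12·(0) = 0.
  So ∫_0^π u² dx = 2*π + 9*π/2 + 0 = 13*π/2.
  (u')² squared terms: (-6)²·∫sin(2x)² dx = 36·π/2 = 18*π;  (8)²·∫cos(4x)² dx = 64·π/2 = 32*π.
  (u')² cross terms: 2·(-6)·(8)·∫sin(2x)·cos(4x) dx = -96·(0) = 0.
  So ∫_0^π (u')² dx = 18*π + 32*π + 0 = 50*π.
||u||_{H^1}^2 = (13*π/2) + (50*π) = 113*π/2.


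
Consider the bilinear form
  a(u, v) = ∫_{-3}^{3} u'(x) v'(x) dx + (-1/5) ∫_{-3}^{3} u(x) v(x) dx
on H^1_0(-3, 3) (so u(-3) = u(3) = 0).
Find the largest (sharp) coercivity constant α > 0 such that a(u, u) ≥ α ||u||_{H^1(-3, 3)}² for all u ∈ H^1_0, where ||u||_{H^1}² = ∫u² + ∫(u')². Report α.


α = (-36/5 + π^2)/(π^2 + 36)

Coercivity of a(·,·) on H^1_0(-3, 3) means a(u, u) ≥ α ||u||_{H^1}² for every u ∈ H^1_0.
The interval has length L = 6, and Poincaré/coercivity depend only on L. Here a(u, u) = ∫(u')² + (-1/5)·∫u².
Here c = -1/5 < 0 with |c| < (π/L)² = π^2/36, so coercivity still holds. The condition a(u,u) ≥ α||u||_{H^1}² reads (1−α)∫(u')² ≥ (α−c)∫u². Any admissible α is ≤ 1 (rapidly oscillating u have ∫u²/∫(u')² → 0), and α = 1 would force 0 ≥ (1−c)∫u², impossible since c < 1; so 1−α > 0. By the sharp Poincaré inequality on H^1_0 of an interval of length L, ∫(u')² ≥ (π/L)²∫u² with equality for the first sine mode sin(π(x−x₀)/L) (x₀ the left endpoint), so the inequality holds for all u iff (1−α)(π/L)² ≥ α − c, i.e. α ≤ ((π/L)² + c)/((π/L)² + 1) = (1 + c(L/π)²)/(1 + (L/π)²). (Direct route, valid since c ≤ 0: Poincaré gives c∫u² ≥ c(L/π)²∫(u')², so a(u,u) ≥ (1 + c(L/π)²)∫(u')², while ||u||_{H^1}² ≤ (1 + (L/π)²)∫(u')²; dividing yields the same α.) With (π/L)² = π^2/36 and c = -1/5, the largest admissible constant is α = ((π/L)² + c)/((π/L)² + 1).
Simplifying, α = (-36/5 + π^2)/(π^2 + 36).


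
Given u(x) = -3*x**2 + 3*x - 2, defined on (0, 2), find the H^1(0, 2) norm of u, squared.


||u||_{H^1}^2 = 338/5

The H^1 norm (squared) on an interval (0, L) is
  ||u||_{H^1}^2 = ∫_0^L u(x)^2 dx + ∫_0^L u'(x)^2 dx.
Compute u'(x) = 3 - 6*x.
Then u(x)^2 = 9*x**4 - 18*x**3 + 21*x**2 - 12*x + 4 and u'(x)^2 = 36*x**2 - 36*x + 9.
Integrate each monomial from 0 to 2 using ∫_0^2 c·x^n dx = c·2^(n+1)/(n+1):
  ∫_0^2 u(x)^2 dx = ∫_0^2 (9*x^4 - 18*x^3 + 21*x^2 - 12*x + 4) dx. Term by term:
    ∫_0^2 9*x^4 dx = 288/5;  ∫_0^2 -18*x^3 dx = -72;  ∫_0^2 21*x^2 dx = 56;
    ∫_0^2 -12*x dx = -24;  ∫_0^2 4 dx = 8.
  Sum: 288/5 − 72 + 56 − 24 + 8 = 128/5.
  ∫_0^2 u'(x)^2 dx = ∫_0^2 (36*x^2 - 36*x + 9) dx. Term by term:
    ∫_0^2 36*x^2 dx = 96;  ∫_0^2 -36*x dx = -72;  ∫_0^2 9 dx = 18.
  Sum: 96 − 72 + 18 = 42.
Adding: ||u||_{H^1}^2 = 128/5 + 42 = 338/5.


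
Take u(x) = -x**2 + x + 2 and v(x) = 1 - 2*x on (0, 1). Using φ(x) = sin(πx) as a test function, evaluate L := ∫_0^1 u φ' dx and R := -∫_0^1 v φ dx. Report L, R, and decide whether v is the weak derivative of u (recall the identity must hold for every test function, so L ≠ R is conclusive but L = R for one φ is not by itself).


LHS = 0, RHS = 0. Yes, v = u' weakly.

u(x) = -x**2 + x + 2, classical derivative u'(x) = 1 - 2*x.
φ(x) = sin(πx), so φ'(x) = π*cos(π*x).
Note φ(0) = φ(1) = 0, so the boundary term u·φ vanishes.
LHS = ∫_0^1 u(x) φ'(x) dx = ∫_0^1 (-π*x^2*cos(π*x) + π*x*cos(π*x) + 2*π*cos(π*x)) dx. Term by term:
  ∫_0^1 2*π*cos(π*x) dx = 0;  ∫_0^1 π*x*cos(π*x) dx = -2/π;  ∫_0^1 -π*x^2*cos(π*x) dx = 2/π.
Sum: 0 − 2/π + 2/π = 0.
So LHS = 0.
∫_0^1 v(x) φ(x) dx = ∫_0^1 (-2*x*sin(π*x) + sin(π*x)) dx. Term by term:
  ∫_0^1 -2*x*sin(π*x) dx = -2/π;  ∫_0^1 sin(π*x) dx = 2/π.
Sum: -2/π + 2/π = 0.
So RHS = -∫_0^1 v(x) φ(x) dx = 0.
LHS = RHS, so the identity holds for this test φ.
Moreover u is smooth here and v(x) = u'(x) = 1 - 2*x pointwise, so the identity holds for every test function. Hence v is the weak derivative of u.


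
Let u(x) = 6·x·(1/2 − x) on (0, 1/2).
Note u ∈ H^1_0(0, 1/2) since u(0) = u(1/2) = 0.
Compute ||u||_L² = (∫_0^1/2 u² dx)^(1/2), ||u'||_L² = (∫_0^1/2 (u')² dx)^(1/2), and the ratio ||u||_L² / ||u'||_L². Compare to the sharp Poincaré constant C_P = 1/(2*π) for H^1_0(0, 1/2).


||u||_L² / ||u'||_L² = sqrt(10)/20 < C_P = 1/(2*π).

u(x) = 6·x·(1/2 − x), so u'(x) = 3 - 12*x.
u(x) = 6·x·(1/2 − x) vanishes at x = 0 and x = 1/2, so u ∈ H^1_0(0, 1/2). Differentiate via the product rule and integrate the resulting polynomials term by term.
  ∫_0^1/2 u² dx = ∫_0^1/2 (36*x^4 - 36*x^3 + 9*x^2) dx. Term by term:
    ∫_0^1/2 36*x^4 dx = 9/40;  ∫_0^1/2 -36*x^3 dx = -9/16;  ∫_0^1/2 9*x^2 dx = 3/8.
  Sum: 9/40 − 9/16 + 3/8 = 3/80.
  ∫_0^1/2 (u')² dx = ∫_0^1/2 (144*x^2 - 72*x + 9) dx. Term by term:
    ∫_0^1/2 144*x^2 dx = 6;  ∫_0^1/2 -72*x dx = -9;  ∫_0^1/2 9 dx = 9/2.
  Sum: 6 − 9 + 9/2 = 3/2.
∫_0^1/2 u² dx = 3/80, so ||u||_L² = sqrt(15)/20.
∫_0^1/2 (u')² dx = 3/2, so ||u'||_L² = sqrt(6)/2.
Ratio ||u||_L² / ||u'||_L² = sqrt(10)/20.
Sharp Poincaré constant on H^1_0(0, 1/2) is C_P = L/π = 1/(2*π), achieved by sin(2*π·x).
A polynomial bump cannot attain the sharp Poincaré constant (only the first sine eigenfunction does), so the ratio is strictly less than C_P, consistent with ||u||_L² ≤ C_P ||u'||_L².


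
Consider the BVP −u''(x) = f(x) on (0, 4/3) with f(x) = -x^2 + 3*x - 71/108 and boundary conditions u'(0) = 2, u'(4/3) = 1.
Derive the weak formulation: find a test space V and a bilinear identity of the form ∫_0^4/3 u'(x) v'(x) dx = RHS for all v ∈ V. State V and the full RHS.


V = H^1(0, 4/3) (v unrestricted at boundary; u is determined up to an additive constant); weak form: ∫_0^4/3 u'v' dx = ∫_0^4/3 (-x^2 + 3*x - 71/108) v dx + v(4/3) − 2·v(0) for all v ∈ V.

Multiply both sides by a test function v and integrate from 0 to 4/3:
  ∫_0^4/3 −u''(x) v(x) dx = ∫_0^4/3 f(x) v(x) dx.
Integrate the LHS by parts once:
  ∫_0^4/3 −u'' v dx = −[u'(x) v(x)]_0^4/3 + ∫_0^4/3 u'(x) v'(x) dx.
Thus ∫_0^4/3 u'(x) v'(x) dx = ∫_0^4/3 f(x) v(x) dx + [u'(x) v(x)]_0^4/3.
Choose V so that boundary terms are either known or forced to vanish.
u has inhomogeneous Neumann u'(0) = 2, u'(4/3) = 1. [u' v]_0^4/3 = (1)·v(4/3) − (2)·v(0) = v(4/3) − 2·v(0). Take V = H^1(0, 4/3); boundary term becomes part of RHS.
Weak formulation: find u (satisfying any essential BC) such that ∫_0^4/3 u'(x) v'(x) dx = ∫_0^4/3 f v dx + v(4/3) − 2·v(0) for all v ∈ V (Neumann data are natural BCs: they enter the RHS as boundary terms).
Substituting f(x) = -x^2 + 3*x - 71/108, the right-hand side is ∫_0^4/3 (-x^2 + 3*x - 71/108) v dx + v(4/3) − 2·v(0).
Compatibility check (pure Neumann): taking v ≡ 1 ∈ V gives 0 = ∫_0^4/3 f dx + (1) − (2), i.e. ∫_0^4/3 f dx must equal u'(0) − u'(4/3) = 1. Indeed ∫_0^4/3 (-x^2 + 3*x - 71/108) dx = 1, so the data are compatible. The solution is then unique only up to an additive constant (fix it e.g. by requiring ∫_0^4/3 u dx = 0).


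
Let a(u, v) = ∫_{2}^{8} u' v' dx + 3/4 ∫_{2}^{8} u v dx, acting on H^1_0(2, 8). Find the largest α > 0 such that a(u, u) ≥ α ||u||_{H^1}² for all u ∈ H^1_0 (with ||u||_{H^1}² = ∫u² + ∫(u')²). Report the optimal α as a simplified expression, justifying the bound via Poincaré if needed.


α = (π^2 + 27)/(π^2 + 36)

Coercivity of a(·,·) on H^1_0(2, 8) means a(u, u) ≥ α ||u||_{H^1}² for every u ∈ H^1_0.
The interval has length L = 6, and Poincaré/coercivity depend only on L. Here a(u, u) = ∫(u')² + (3/4)·∫u².
Here 0 < c = 3/4 < 1. The condition a(u,u) ≥ α||u||_{H^1}² reads (1−α)∫(u')² ≥ (α−c)∫u². Any admissible α is ≤ 1 (rapidly oscillating u have ∫u²/∫(u')² → 0), and α = 1 would force 0 ≥ (1−c)∫u², impossible since c < 1; so 1−α > 0. By the sharp Poincaré inequality on H^1_0 of an interval of length L, ∫(u')² ≥ (π/L)²∫u² with equality for the first sine mode sin(π(x−x₀)/L) (x₀ the left endpoint), so the inequality holds for all u iff (1−α)(π/L)² ≥ α − c, i.e. α ≤ ((π/L)² + c)/((π/L)² + 1) = (1 + c(L/π)²)/(1 + (L/π)²). With (π/L)² = π^2/36 and c = 3/4, the largest admissible constant is α = ((π/L)² + c)/((π/L)² + 1).
Simplifying, α = (π^2 + 27)/(π^2 + 36).


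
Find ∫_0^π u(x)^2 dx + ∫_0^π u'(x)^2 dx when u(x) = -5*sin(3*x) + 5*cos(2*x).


||u||_{H^1(0,π)}^2 = -300 + 375*π/2

u'(x) = -10*sin(2*x) - 15*cos(3*x).
Expand u² and (u')² and integrate term by term on (0, π), using: for integers n ≥ 1, ∫_0^π sin²(nx) dx = ∫_0^π cos²(nx) dx = π/2; for n ≠ n', ∫_0^π sin(nx)sin(n'x) dx = ∫_0^π cos(nx)cos(n'x) dx = 0; and by product-to-sum, ∫_0^π sin(nx)cos(n'x) dx = ½∫_0^π [sin((n+n')x) + sin((n−n')x)] dx, which is 0 when n+n' is even and 2n/(n²−n'²) when n+n' is odd (it need not vanish on (0, π)).
  u² squared terms: (-5)²·∫sin(3x)² dx = 25·π/2 = 25*π/2;  (5)²·∫cos(2x)² dx = 25·π/2 = 25*π/2.
  u² cross terms: 2·(-5)·(5)·∫sin(3x)·cos(2x) dx = -50·(6/5) = -60.
  So ∫_0^π u² dx = 25*π/2 + 25*π/2 − 60 = -60 + 25*π.
  (u')² squared terms: (-15)²·∫cos(3x)² dx = 225·π/2 = 225*π/2;  (-10)²·∫sin(2x)² dx = 100·π/2 = 50*π.
  (u')² cross terms: 2·(-15)·(-10)·∫cos(3x)·sin(2x) dx = 300·(-4/5) = -240.
  So ∫_0^π (u')² dx = 225*π/2 + 50*π − 240 = -240 + 325*π/2.
||u||_{H^1}^2 = (-60 + 25*π) + (-240 + 325*π/2) = -300 + 375*π/2.


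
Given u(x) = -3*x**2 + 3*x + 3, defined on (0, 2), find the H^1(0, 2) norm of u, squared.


||u||_{H^1}^2 = 288/5

The H^1 norm (squared) on an interval (0, L) is
  ||u||_{H^1}^2 = ∫_0^L u(x)^2 dx + ∫_0^L u'(x)^2 dx.
Compute u'(x) = 3 - 6*x.
Then u(x)^2 = 9*x**4 - 18*x**3 - 9*x**2 + 18*x + 9 and u'(x)^2 = 36*x**2 - 36*x + 9.
Integrate each monomial from 0 to 2 using ∫_0^2 c·x^n dx = c·2^(n+1)/(n+1):
  ∫_0^2 u(x)^2 dx = ∫_0^2 (9*x^4 - 18*x^3 - 9*x^2 + 18*x + 9) dx. Term by term:
    ∫_0^2 9*x^4 dx = 288/5;  ∫_0^2 -18*x^3 dx = -72;  ∫_0^2 -9*x^2 dx = -24;
    ∫_0^2 18*x dx = 36;  ∫_0^2 9 dx = 18.
  Sum: 288/5 − 72 − 24 + 36 + 18 = 78/5.
  ∫_0^2 u'(x)^2 dx = ∫_0^2 (36*x^2 - 36*x + 9) dx. Term by term:
    ∫_0^2 36*x^2 dx = 96;  ∫_0^2 -36*x dx = -72;  ∫_0^2 9 dx = 18.
  Sum: 96 − 72 + 18 = 42.
Adding: ||u||_{H^1}^2 = 78/5 + 42 = 288/5.


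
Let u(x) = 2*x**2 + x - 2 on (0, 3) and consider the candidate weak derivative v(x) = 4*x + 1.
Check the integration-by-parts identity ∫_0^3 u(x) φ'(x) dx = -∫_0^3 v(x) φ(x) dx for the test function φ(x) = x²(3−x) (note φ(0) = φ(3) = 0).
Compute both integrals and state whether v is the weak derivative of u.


LHS = -1107/20, RHS = -1107/20. Yes, v = u' weakly.

u(x) = 2*x**2 + x - 2, classical derivative u'(x) = 4*x + 1.
φ(x) = x²(3−x), so φ'(x) = 3*x*(2 - x).
Note φ(0) = φ(3) = 0, so the boundary term u·φ vanishes.
LHS = ∫_0^3 u(x) φ'(x) dx = ∫_0^3 (-6*x^4 + 9*x^3 + 12*x^2 - 12*x) dx. Term by term:
  ∫_0^3 -6*x^4 dx = -1458/5;  ∫_0^3 9*x^3 dx = 729/4;  ∫_0^3 12*x^2 dx = 108;
  ∫_0^3 -12*x dx = -54.
Sum: -1458/5 + 729/4 + 108 − 54 = -1107/20.
So LHS = -1107/20.
∫_0^3 v(x) φ(x) dx = ∫_0^3 (-4*x^4 + 11*x^3 + 3*x^2) dx. Term by term:
  ∫_0^3 -4*x^4 dx = -972/5;  ∫_0^3 11*x^3 dx = 891/4;  ∫_0^3 3*x^2 dx = 27.
Sum: -972/5 + 891/4 + 27 = 1107/20.
So RHS = -∫_0^3 v(x) φ(x) dx = -1107/20.
LHS = RHS, so the identity holds for this test φ.
Moreover u is smooth here and v(x) = u'(x) = 4*x + 1 pointwise, so the identity holds for every test function. Hence v is the weak derivative of u.


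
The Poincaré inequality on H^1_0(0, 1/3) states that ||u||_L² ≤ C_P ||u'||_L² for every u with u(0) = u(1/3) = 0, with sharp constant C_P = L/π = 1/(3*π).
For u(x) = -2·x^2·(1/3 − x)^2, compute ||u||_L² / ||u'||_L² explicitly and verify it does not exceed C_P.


||u||_L² / ||u'||_L² = sqrt(3)/18 < C_P = 1/(3*π).

u(x) = -2·x^2·(1/3 − x)^2, so u'(x) = 4*x*(-18*x^2 + 9*x - 1)/9.
u(x) = -2·x^2·(1/3 − x)^2 vanishes at x = 0 and x = 1/3, so u ∈ H^1_0(0, 1/3). Differentiate via the product rule and integrate the resulting polynomials term by term.
  ∫_0^1/3 u² dx = ∫_0^1/3 (4*x^8 - 16*x^7/3 + 8*x^6/3 - 16*x^5/27 + 4*x^4/81) dx. Term by term:
    ∫_0^1/3 4*x^8 dx = 4/177147;  ∫_0^1/3 -16*x^7/3 dx = -2/19683;  ∫_0^1/3 8*x^6/3 dx = 8/45927;
    ∫_0^1/3 -16*x^5/27 dx = -8/59049;  ∫_0^1/3 4*x^4/81 dx = 4/98415.
  Sum: 4/177147 − 2/19683 + 8/45927 − 8/59049 + 4/98415 = 2/6200145.
  ∫_0^1/3 (u')² dx = ∫_0^1/3 (64*x^6 - 64*x^5 + 208*x^4/9 - 32*x^3/9 + 16*x^2/81) dx. Term by term:
    ∫_0^1/3 64*x^6 dx = 64/15309;  ∫_0^1/3 -64*x^5 dx = -32/2187;  ∫_0^1/3 208*x^4/9 dx = 208/10935;
    ∫_0^1/3 -32*x^3/9 dx = -8/729;  ∫_0^1/3 16*x^2/81 dx = 16/6561.
  Sum: 64/15309 − 32/2187 + 208/10935 − 8/729 + 16/6561 = 8/229635.
∫_0^1/3 u² dx = 2/6200145, so ||u||_L² = sqrt(210)/25515.
∫_0^1/3 (u')² dx = 8/229635, so ||u'||_L² = 2*sqrt(70)/2835.
Ratio ||u||_L² / ||u'||_L² = sqrt(3)/18.
Sharp Poincaré constant on H^1_0(0, 1/3) is C_P = L/π = 1/(3*π), achieved by sin(3*π·x).
A polynomial bump cannot attain the sharp Poincaré constant (only the first sine eigenfunction does), so the ratio is strictly less than C_P, consistent with ||u||_L² ≤ C_P ||u'||_L².


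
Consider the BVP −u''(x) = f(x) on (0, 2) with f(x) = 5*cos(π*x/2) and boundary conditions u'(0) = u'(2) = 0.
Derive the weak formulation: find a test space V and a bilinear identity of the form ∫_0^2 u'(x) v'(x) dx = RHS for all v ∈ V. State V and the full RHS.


V = H^1(0, 2) (no boundary constraint on v; u is determined up to an additive constant); weak form: ∫_0^2 u'v' dx = ∫_0^2 (5*cos(π*x/2)) v dx for all v ∈ V.

Multiply both sides by a test function v and integrate from 0 to 2:
  ∫_0^2 −u''(x) v(x) dx = ∫_0^2 f(x) v(x) dx.
Integrate the LHS by parts once:
  ∫_0^2 −u'' v dx = −[u'(x) v(x)]_0^2 + ∫_0^2 u'(x) v'(x) dx.
Thus ∫_0^2 u'(x) v'(x) dx = ∫_0^2 f(x) v(x) dx + [u'(x) v(x)]_0^2.
Choose V so that boundary terms are either known or forced to vanish.
u has homogeneous Neumann: u'(0) = u'(2) = 0. So [u' v]_0^2 = 0·v(2) − 0·v(0) = 0 for any v; take V = H^1(0, 2).
Weak formulation: find u (satisfying any essential BC) such that ∫_0^2 u'(x) v'(x) dx = ∫_0^2 f v dx for all v ∈ V (homogeneous Neumann, so boundary terms vanish).
Substituting f(x) = 5*cos(π*x/2), the right-hand side is ∫_0^2 (5*cos(π*x/2)) v dx.
Compatibility check (pure Neumann): taking v ≡ 1 ∈ V gives 0 = ∫_0^2 f dx + (0) − (0), i.e. ∫_0^2 f dx must equal u'(0) − u'(2) = 0. Indeed ∫_0^2 (5*cos(π*x/2)) dx = 0, so the data are compatible. The solution is then unique only up to an additive constant (fix it e.g. by requiring ∫_0^2 u dx = 0).


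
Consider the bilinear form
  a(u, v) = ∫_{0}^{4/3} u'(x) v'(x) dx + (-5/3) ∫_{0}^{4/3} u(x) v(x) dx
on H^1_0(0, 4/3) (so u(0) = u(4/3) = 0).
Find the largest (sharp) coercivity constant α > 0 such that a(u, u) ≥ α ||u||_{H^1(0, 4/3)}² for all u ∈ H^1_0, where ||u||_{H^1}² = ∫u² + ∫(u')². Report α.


α = (-80 + 27*π^2)/(3*(16 + 9*π^2))

Coercivity of a(·,·) on H^1_0(0, 4/3) means a(u, u) ≥ α ||u||_{H^1}² for every u ∈ H^1_0.
The interval has length L = 4/3, and Poincaré/coercivity depend only on L. Here a(u, u) = ∫(u')² + (-5/3)·∫u².
Here c = -5/3 < 0 with |c| < (π/L)² = 9*π^2/16, so coercivity still holds. The condition a(u,u) ≥ α||u||_{H^1}² reads (1−α)∫(u')² ≥ (α−c)∫u². Any admissible α is ≤ 1 (rapidly oscillating u have ∫u²/∫(u')² → 0), and α = 1 would force 0 ≥ (1−c)∫u², impossible since c < 1; so 1−α > 0. By the sharp Poincaré inequality on H^1_0 of an interval of length L, ∫(u')² ≥ (π/L)²∫u² with equality for the first sine mode sin(π(x−x₀)/L) (x₀ the left endpoint), so the inequality holds for all u iff (1−α)(π/L)² ≥ α − c, i.e. α ≤ ((π/L)² + c)/((π/L)² + 1) = (1 + c(L/π)²)/(1 + (L/π)²). (Direct route, valid since c ≤ 0: Poincaré gives c∫u² ≥ c(L/π)²∫(u')², so a(u,u) ≥ (1 + c(L/π)²)∫(u')², while ||u||_{H^1}² ≤ (1 + (L/π)²)∫(u')²; dividing yields the same α.) With (π/L)² = 9*π^2/16 and c = -5/3, the largest admissible constant is α = ((π/L)² + c)/((π/L)² + 1).
Simplifying, α = (-80 + 27*π^2)/(3*(16 + 9*π^2)).


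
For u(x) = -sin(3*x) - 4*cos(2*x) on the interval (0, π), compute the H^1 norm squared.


||u||_{H^1(0,π)}^2 = 48 + 45*π

u'(x) = 8*sin(2*x) - 3*cos(3*x).
Expand u² and (u')² and integrate term by term on (0, π), using: for integers n ≥ 1, ∫_0^π sin²(nx) dx = ∫_0^π cos²(nx) dx = π/2; for n ≠ n', ∫_0^π sin(nx)sin(n'x) dx = ∫_0^π cos(nx)cos(n'x) dx = 0; and by product-to-sum, ∫_0^π sin(nx)cos(n'x) dx = ½∫_0^π [sin((n+n')x) + sin((n−n')x)] dx, which is 0 when n+n' is even and 2n/(n²−n'²) when n+n' is odd (it need not vanish on (0, π)).
  u² squared terms: (-1)²·∫sin(3x)² dx = 1·π/2 = π/2;  (-4)²·∫cos(2x)² dx = 16·π/2 = 8*π.
  u² cross terms: 2·(-1)·(-4)·∫sin(3x)·cos(2x) dx = 8·(6/5) = 48/5.
  So ∫_0^π u² dx = π/2 + 8*π + 48/5 = 48/5 + 17*π/2.
  (u')² squared terms: (-3)²·∫cos(3x)² dx = 9·π/2 = 9*π/2;  (8)²·∫sin(2x)² dx = 64·π/2 = 32*π.
  (u')² cross terms: 2·(-3)·(8)·∫cos(3x)·sin(2x) dx = -48·(-4/5) = 192/5.
  So ∫_0^π (u')² dx = 9*π/2 + 32*π + 192/5 = 192/5 + 73*π/2.
||u||_{H^1}^2 = (48/5 + 17*π/2) + (192/5 + 73*π/2) = 48 + 45*π.


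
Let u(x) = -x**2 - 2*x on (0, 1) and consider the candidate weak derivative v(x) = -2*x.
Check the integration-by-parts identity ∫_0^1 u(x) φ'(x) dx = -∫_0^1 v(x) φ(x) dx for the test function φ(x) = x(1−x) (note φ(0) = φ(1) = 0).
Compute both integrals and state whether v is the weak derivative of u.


LHS = 1/2, RHS = 1/6. No, v is not the weak derivative of u.

u(x) = -x**2 - 2*x, classical derivative u'(x) = -2*x - 2.
φ(x) = x(1−x), so φ'(x) = 1 - 2*x.
Note φ(0) = φ(1) = 0, so the boundary term u·φ vanishes.
LHS = ∫_0^1 u(x) φ'(x) dx = ∫_0^1 (2*x^3 + 3*x^2 - 2*x) dx. Term by term:
  ∫_0^1 2*x^3 dx = 1/2;  ∫_0^1 3*x^2 dx = 1;  ∫_0^1 -2*x dx = -1.
Sum: 1/2 + 1 − 1 = 1/2.
So LHS = 1/2.
∫_0^1 v(x) φ(x) dx = ∫_0^1 (2*x^3 - 2*x^2) dx. Term by term:
  ∫_0^1 2*x^3 dx = 1/2;  ∫_0^1 -2*x^2 dx = -2/3.
Sum: 1/2 − 2/3 = -1/6.
So RHS = -∫_0^1 v(x) φ(x) dx = 1/6.
LHS − RHS = 1/3 ≠ 0, so the identity fails.
(For a valid weak derivative the identity must hold for EVERY test function, in particular this one. The failure shows v is NOT the weak derivative of u.)
Correct weak derivative would be u'(x) = -2*x - 2.


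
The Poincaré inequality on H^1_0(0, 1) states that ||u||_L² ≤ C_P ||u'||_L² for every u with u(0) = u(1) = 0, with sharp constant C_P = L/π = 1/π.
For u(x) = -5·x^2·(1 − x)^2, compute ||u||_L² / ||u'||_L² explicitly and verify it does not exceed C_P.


||u||_L² / ||u'||_L² = sqrt(3)/6 < C_P = 1/π.

u(x) = -5·x^2·(1 − x)^2, so u'(x) = 10*x*(x*(1 - x) - (x - 1)^2).
u(x) = -5·x^2·(1 − x)^2 vanishes at x = 0 and x = 1, so u ∈ H^1_0(0, 1). Differentiate via the product rule and integrate the resulting polynomials term by term.
  ∫_0^1 u² dx = ∫_0^1 (25*x^8 - 100*x^7 + 150*x^6 - 100*x^5 + 25*x^4) dx. Term by term:
    ∫_0^1 25*x^8 dx = 25/9;  ∫_0^1 -100*x^7 dx = -25/2;  ∫_0^1 150*x^6 dx = 150/7;
    ∫_0^1 -100*x^5 dx = -50/3;  ∫_0^1 25*x^4 dx = 5.
  Sum: 25/9 − 25/2 + 150/7 − 50/3 + 5 = 5/126.
  ∫_0^1 (u')² dx = ∫_0^1 (400*x^6 - 1200*x^5 + 1300*x^4 - 600*x^3 + 100*x^2) dx. Term by term:
    ∫_0^1 400*x^6 dx = 400/7;  ∫_0^1 -1200*x^5 dx = -200;  ∫_0^1 1300*x^4 dx = 260;
    ∫_0^1 -600*x^3 dx = -150;  ∫_0^1 100*x^2 dx = 100/3.
  Sum: 400/7 − 200 + 260 − 150 + 100/3 = 10/21.
∫_0^1 u² dx = 5/126, so ||u||_L² = sqrt(70)/42.
∫_0^1 (u')² dx = 10/21, so ||u'||_L² = sqrt(210)/21.
Ratio ||u||_L² / ||u'||_L² = sqrt(3)/6.
Sharp Poincaré constant on H^1_0(0, 1) is C_P = L/π = 1/π, achieved by sin(π·x).
A polynomial bump cannot attain the sharp Poincaré constant (only the first sine eigenfunction does), so the ratio is strictly less than C_P, consistent with ||u||_L² ≤ C_P ||u'||_L².
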